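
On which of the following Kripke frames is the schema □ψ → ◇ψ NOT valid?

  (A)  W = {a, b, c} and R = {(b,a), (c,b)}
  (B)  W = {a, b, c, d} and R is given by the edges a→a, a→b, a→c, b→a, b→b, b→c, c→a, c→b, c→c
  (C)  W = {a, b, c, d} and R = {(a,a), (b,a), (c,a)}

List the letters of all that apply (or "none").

The schema □ψ → ◇ψ is axiom D; it is valid on a frame iff R is serial.
(A) R is not serial (a has no R-successor), so the schema fails here.
(B) R is not serial (d has no R-successor), so the schema fails here.
(C) R is not serial (d has no R-successor), so the schema fails here.

A, B, C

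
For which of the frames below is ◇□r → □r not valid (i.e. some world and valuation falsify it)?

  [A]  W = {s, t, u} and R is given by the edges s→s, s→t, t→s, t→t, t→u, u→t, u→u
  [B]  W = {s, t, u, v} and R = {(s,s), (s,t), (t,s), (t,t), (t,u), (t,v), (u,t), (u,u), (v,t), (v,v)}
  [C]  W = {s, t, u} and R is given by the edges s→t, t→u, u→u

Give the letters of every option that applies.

The schema ◇□r → □r is the dual of axiom 5; it is valid on a frame iff R is euclidean.
(A) R is not euclidean (t R s and t R u but not s R u), so the schema fails here.
(B) R is not euclidean (t R s and t R u but not s R u), so the schema fails here.
(C) R is not euclidean (s R t and s R t but not t R t), so the schema fails here.

A, B, C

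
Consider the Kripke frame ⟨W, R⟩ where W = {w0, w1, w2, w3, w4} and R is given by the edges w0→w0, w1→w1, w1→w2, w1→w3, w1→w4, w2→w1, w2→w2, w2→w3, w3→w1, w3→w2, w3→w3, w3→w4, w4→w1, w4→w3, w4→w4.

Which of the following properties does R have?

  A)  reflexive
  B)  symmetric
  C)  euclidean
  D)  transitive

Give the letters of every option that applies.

(A) reflexive: each world relates to itself.
(B) symmetric: every R-edge is matched by its reverse.
(C) not euclidean: w1 R w2 and w1 R w4 but not w2 R w4.
(D) not transitive: w2 R w1 and w1 R w4 but not w2 R w4.

A, B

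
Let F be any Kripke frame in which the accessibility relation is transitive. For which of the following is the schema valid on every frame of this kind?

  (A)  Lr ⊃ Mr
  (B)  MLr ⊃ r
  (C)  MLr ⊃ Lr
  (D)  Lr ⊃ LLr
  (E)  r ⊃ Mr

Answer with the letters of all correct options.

(A) Lr ⊃ Mr (axiom D) characterises the serial frames. Such an R need not be serial — not valid.
(B) the dual of axiom B: valid iff R is symmetric. Such an R need not be symmetric — not valid.
(C) MLr ⊃ Lr is the dual of axiom 5, which corresponds to the euclidean property. Such an R need not be euclidean — not valid.
(D) Lr ⊃ LLr is axiom 4; it is valid on a frame exactly when R is transitive. Every such R is transitive, so valid.
(E) r ⊃ Mr is the dual of axiom T, which corresponds to reflexivity. Such an R need not be reflexive — not valid.

D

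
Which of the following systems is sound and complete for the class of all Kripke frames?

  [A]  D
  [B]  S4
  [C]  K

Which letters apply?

C

(A) D is determined by the class of serial frames.
(B) S4 is determined by the class of reflexive and transitive frames.
(C) K is determined by exactly this class.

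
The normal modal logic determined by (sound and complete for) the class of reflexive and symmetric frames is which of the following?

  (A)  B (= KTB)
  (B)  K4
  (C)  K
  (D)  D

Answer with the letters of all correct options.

A

(A) B (= KTB) is determined by exactly this class.
(B) K4 is determined by the class of transitive frames.
(C) K is determined by the class of arbitrary frames.
(D) D is determined by the class of serial frames.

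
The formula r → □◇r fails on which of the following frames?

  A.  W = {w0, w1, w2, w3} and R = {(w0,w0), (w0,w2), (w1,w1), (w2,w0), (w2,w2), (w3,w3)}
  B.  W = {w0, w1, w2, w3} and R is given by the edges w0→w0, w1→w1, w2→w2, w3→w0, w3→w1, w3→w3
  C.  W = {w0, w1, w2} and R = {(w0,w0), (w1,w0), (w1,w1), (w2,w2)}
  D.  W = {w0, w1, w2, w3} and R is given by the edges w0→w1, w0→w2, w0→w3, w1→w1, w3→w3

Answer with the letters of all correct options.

The schema r → □◇r is axiom B; it is valid on a frame iff R is symmetric.
(A) R is symmetric (every R-edge is matched by its reverse), so the schema is valid here.
(B) R is not symmetric (w3 R w0 but not w0 R w3), so the schema fails here.
(C) R is not symmetric (w1 R w0 but not w0 R w1), so the schema fails here.
(D) R is not symmetric (w0 R w1 but not w1 R w0), so the schema fails here.

B, C, D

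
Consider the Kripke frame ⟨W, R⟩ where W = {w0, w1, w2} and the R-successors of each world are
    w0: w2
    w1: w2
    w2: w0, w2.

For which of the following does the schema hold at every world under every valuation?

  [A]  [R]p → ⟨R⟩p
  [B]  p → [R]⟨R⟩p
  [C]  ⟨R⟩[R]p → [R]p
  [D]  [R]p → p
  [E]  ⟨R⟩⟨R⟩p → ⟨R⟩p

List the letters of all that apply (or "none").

A

R is not reflexive: not w0 R w0.
R is not symmetric: w1 R w2 but not w2 R w1.
R is not transitive: w0 R w2 and w2 R w0 but not w0 R w0.
R is not euclidean: w2 R w0 and w2 R w0 but not w0 R w0.
R is serial: every world has an R-successor.
(A) [R]p → ⟨R⟩p is axiom D; it is valid on a frame exactly when R is serial. R is serial, so valid.
(B) p → [R]⟨R⟩p (axiom B) characterises the symmetric frames. R is not symmetric — not valid.
(C) ⟨R⟩[R]p → [R]p is the dual of axiom 5; it is valid on a frame exactly when R is euclidean. R is not euclidean, so not valid.
(D) [R]p → p is axiom T, which corresponds to reflexivity. R is not reflexive — not valid.
(E) ⟨R⟩⟨R⟩p → ⟨R⟩p is the dual of axiom 4, which corresponds to transitivity. R is not transitive — not valid.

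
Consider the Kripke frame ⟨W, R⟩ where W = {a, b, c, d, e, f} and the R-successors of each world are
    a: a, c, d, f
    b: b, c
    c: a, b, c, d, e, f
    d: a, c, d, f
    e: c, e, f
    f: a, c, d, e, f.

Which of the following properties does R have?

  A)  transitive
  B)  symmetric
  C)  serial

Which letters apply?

B, C

(A) not transitive: a R c and c R b but not a R b.
(B) symmetric: every R-edge is matched by its reverse.
(C) serial: every world has an R-successor.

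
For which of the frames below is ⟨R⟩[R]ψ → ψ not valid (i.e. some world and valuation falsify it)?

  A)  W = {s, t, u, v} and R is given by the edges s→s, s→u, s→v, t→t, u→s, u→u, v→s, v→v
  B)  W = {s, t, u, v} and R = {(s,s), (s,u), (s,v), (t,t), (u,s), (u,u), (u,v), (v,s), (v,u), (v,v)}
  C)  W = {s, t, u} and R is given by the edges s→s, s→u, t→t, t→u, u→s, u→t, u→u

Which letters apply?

none

The schema ⟨R⟩[R]ψ → ψ is the dual of axiom B; it is valid on a frame iff R is symmetric.
(A) R is symmetric (every R-edge is matched by its reverse), so the schema is valid here.
(B) R is symmetric (every R-edge is matched by its reverse), so the schema is valid here.
(C) R is symmetric (every R-edge is matched by its reverse), so the schema is valid here.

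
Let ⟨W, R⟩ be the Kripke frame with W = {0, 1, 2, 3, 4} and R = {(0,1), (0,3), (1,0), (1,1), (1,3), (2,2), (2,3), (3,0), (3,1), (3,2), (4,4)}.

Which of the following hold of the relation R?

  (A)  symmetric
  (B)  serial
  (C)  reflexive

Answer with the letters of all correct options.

(A) symmetric: every R-edge is matched by its reverse.
(B) serial: every world has an R-successor.
(C) not reflexive: not 0 R 0.

A, B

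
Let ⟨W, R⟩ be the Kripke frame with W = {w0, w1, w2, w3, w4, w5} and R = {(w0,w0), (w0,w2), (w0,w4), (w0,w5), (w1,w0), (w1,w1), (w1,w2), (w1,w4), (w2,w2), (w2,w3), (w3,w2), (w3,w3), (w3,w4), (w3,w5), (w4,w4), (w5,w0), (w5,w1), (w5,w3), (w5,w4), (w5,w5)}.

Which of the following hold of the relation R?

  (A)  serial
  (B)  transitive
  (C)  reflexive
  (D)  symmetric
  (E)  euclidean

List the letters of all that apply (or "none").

A, C

(A) serial: every world has an R-successor.
(B) not transitive: w0 R w2 and w2 R w3 but not w0 R w3.
(C) reflexive: each world relates to itself.
(D) not symmetric: w0 R w2 but not w2 R w0.
(E) not euclidean: w0 R w2 and w0 R w0 but not w2 R w0.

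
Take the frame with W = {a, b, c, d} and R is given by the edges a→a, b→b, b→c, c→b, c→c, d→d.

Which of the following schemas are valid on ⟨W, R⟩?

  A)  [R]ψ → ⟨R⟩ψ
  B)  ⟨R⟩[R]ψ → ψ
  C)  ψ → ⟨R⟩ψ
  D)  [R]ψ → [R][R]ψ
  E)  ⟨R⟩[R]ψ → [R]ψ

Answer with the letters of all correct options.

A, B, C, D, E

R is reflexive: each world relates to itself.
R is symmetric: every R-edge is matched by its reverse.
R is transitive: R is closed under composition.
R is euclidean: any two R-successors of the same world are R-related.
R is serial: every world has an R-successor.
(A) [R]ψ → ⟨R⟩ψ is axiom D, which corresponds to seriality. R is serial — valid.
(B) the dual of axiom B: valid iff R is symmetric. R is symmetric — valid.
(C) the dual of axiom T: valid iff R is reflexive. R is reflexive — valid.
(D) [R]ψ → [R][R]ψ is axiom 4; it is valid on a frame exactly when R is transitive. R is transitive, so valid.
(E) ⟨R⟩[R]ψ → [R]ψ is the dual of axiom 5, which corresponds to the euclidean property. R is euclidean — valid.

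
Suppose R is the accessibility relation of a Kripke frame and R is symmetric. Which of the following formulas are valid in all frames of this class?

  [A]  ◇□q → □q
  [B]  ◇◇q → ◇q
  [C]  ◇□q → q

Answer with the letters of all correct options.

C

(A) ◇□q → □q (the dual of axiom 5) characterises the euclidean frames. Such an R need not be euclidean — not valid.
(B) ◇◇q → ◇q (the dual of axiom 4) characterises the transitive frames. Such an R need not be transitive — not valid.
(C) the dual of axiom B: valid iff R is symmetric. Every such R is symmetric — valid.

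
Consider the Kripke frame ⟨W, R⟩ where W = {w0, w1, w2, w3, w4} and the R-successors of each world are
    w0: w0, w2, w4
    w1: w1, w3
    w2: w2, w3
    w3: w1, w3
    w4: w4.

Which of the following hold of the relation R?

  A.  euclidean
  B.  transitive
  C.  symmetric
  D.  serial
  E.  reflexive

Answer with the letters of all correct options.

D, E

(A) not euclidean: w0 R w2 and w0 R w0 but not w2 R w0.
(B) not transitive: w0 R w2 and w2 R w3 but not w0 R w3.
(C) not symmetric: w0 R w2 but not w2 R w0.
(D) serial: every world has an R-successor.
(E) reflexive: each world relates to itself.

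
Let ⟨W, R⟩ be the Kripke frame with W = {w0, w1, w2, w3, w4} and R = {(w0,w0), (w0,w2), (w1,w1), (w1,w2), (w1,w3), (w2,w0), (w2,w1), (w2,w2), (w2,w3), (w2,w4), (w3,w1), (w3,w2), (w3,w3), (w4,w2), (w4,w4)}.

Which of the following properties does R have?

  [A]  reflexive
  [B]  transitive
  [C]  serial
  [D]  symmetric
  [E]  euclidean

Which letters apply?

A, C, D

(A) reflexive: each world relates to itself.
(B) not transitive: w0 R w2 and w2 R w1 but not w0 R w1.
(C) serial: every world has an R-successor.
(D) symmetric: every R-edge is matched by its reverse.
(E) not euclidean: w2 R w0 and w2 R w1 but not w0 R w1.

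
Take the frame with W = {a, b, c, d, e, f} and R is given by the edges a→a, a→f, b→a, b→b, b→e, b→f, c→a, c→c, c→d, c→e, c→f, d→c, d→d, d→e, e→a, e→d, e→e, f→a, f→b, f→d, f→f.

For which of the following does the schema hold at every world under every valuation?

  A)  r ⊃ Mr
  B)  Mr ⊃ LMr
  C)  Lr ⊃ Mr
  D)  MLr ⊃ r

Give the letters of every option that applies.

A, C

R is reflexive: each world relates to itself.
R is not symmetric: b R a but not a R b.
R is not euclidean: b R a and b R b but not a R b.
R is serial: every world has an R-successor.
(A) the dual of axiom T: valid iff R is reflexive. R is reflexive — valid.
(B) Mr ⊃ LMr is axiom 5, which corresponds to the euclidean property. R is not euclidean — not valid.
(C) axiom D: valid iff R is serial. R is serial — valid.
(D) MLr ⊃ r (the dual of axiom B) characterises the symmetric frames. R is not symmetric — not valid.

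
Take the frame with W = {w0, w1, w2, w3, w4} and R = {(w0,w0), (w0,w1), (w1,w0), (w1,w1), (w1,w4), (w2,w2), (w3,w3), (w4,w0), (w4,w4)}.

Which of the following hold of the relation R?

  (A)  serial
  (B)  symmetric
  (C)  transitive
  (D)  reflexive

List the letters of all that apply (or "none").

A, D

(A) serial: every world has an R-successor.
(B) not symmetric: w1 R w4 but not w4 R w1.
(C) not transitive: w0 R w1 and w1 R w4 but not w0 R w4.
(D) reflexive: each world relates to itself.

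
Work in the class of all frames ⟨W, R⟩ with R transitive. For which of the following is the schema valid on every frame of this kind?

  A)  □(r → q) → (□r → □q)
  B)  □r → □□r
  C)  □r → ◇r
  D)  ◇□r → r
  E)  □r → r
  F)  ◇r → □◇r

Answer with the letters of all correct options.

A, B

(A) this is just K, valid on every normal frame.
(B) axiom 4: valid iff R is transitive. Every such R is transitive — valid.
(C) □r → ◇r (axiom D) characterises the serial frames. Such an R need not be serial — not valid.
(D) ◇□r → r (the dual of axiom B) characterises the symmetric frames. Such an R need not be symmetric — not valid.
(E) □r → r is axiom T, which corresponds to reflexivity. Such an R need not be reflexive — not valid.
(F) ◇r → □◇r is axiom 5, which corresponds to the euclidean property. Such an R need not be euclidean — not valid.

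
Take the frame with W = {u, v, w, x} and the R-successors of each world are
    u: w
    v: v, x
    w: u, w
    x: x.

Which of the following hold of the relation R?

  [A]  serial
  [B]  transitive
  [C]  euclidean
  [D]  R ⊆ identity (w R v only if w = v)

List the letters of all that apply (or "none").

(A) serial: every world has an R-successor.
(B) not transitive: u R w and w R u but not u R u.
(C) not euclidean: v R x and v R v but not x R v.
(D) not ⊆ identity: u R w with u ≠ w.

A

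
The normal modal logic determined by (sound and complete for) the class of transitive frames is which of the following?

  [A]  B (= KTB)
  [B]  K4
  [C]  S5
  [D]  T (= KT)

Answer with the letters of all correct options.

(A) B (= KTB) is determined by the class of reflexive and symmetric frames.
(B) K4 is determined by exactly this class.
(C) S5 is determined by the class of reflexive, symmetric, and transitive frames.
(D) T (= KT) is determined by the class of reflexive frames.

B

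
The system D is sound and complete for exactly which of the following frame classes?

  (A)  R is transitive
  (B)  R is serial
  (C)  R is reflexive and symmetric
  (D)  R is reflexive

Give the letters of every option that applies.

(A) this class determines K4, not D.
(B) D is sound and complete for exactly this class.
(C) this class determines B (= KTB), not D.
(D) this class determines T (= KT), not D.

B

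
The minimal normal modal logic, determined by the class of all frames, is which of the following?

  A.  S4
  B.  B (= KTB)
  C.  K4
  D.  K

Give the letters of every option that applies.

D

(A) S4 is determined by the class of reflexive and transitive frames.
(B) B (= KTB) is determined by the class of reflexive and symmetric frames.
(C) K4 is determined by the class of transitive frames.
(D) K is determined by exactly this class.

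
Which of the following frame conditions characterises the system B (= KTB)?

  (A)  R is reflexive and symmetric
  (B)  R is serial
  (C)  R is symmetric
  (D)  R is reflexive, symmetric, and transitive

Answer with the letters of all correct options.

(A) B (= KTB) is sound and complete for exactly this class.
(B) this class determines D, not B (= KTB).
(C) this class determines KB, not B (= KTB).
(D) this class determines S5, not B (= KTB).

A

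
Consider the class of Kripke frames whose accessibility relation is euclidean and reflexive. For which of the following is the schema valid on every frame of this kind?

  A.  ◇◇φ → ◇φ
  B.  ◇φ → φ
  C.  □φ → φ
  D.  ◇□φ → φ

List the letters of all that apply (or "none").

A, C, D

A reflexive euclidean relation is also symmetric (from wRw and wRv the euclidean condition gives vRw) and hence transitive; it is an equivalence relation.
(A) ◇◇φ → ◇φ is the dual of axiom 4; it is valid on a frame exactly when R is transitive. Every such R is transitive, so valid.
(B) ◇φ → φ is valid only on frames where every R-edge is a self-loop. Such an R need not be a subset of the identity — not valid.
(C) □φ → φ (axiom T) characterises the reflexive frames. Every such R is reflexive — valid.
(D) ◇□φ → φ (the dual of axiom B) characterises the symmetric frames. Every such R is symmetric — valid.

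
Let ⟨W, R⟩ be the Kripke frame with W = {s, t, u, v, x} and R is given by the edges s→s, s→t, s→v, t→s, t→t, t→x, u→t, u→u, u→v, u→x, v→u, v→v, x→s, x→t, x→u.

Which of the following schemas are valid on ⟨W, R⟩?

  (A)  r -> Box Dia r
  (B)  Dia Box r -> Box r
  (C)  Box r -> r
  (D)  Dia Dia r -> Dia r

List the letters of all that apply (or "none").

none

R is not reflexive: not x R x.
R is not symmetric: s R v but not v R s.
R is not transitive: s R t and t R x but not s R x.
R is not euclidean: s R t and s R v but not t R v.
(A) r -> Box Dia r (axiom B) characterises the symmetric frames. R is not symmetric — not valid.
(B) Dia Box r -> Box r is the dual of axiom 5; it is valid on a frame exactly when R is euclidean. R is not euclidean, so not valid.
(C) axiom T: valid iff R is reflexive. R is not reflexive — not valid.
(D) Dia Dia r -> Dia r is the dual of axiom 4; it is valid on a frame exactly when R is transitive. R is not transitive, so not valid.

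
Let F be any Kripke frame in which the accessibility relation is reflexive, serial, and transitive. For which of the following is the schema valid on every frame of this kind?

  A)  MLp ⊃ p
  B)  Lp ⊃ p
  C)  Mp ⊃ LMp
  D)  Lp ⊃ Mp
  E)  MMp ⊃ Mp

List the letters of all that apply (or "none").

(A) MLp ⊃ p is the dual of axiom B, which corresponds to symmetry. Such an R need not be symmetric — not valid.
(B) Lp ⊃ p is axiom T, which corresponds to reflexivity. Every such R is reflexive — valid.
(C) axiom 5: valid iff R is euclidean. Such an R need not be euclidean — not valid.
(D) axiom D: valid iff R is serial. Every such R is serial — valid.
(E) MMp ⊃ Mp (the dual of axiom 4) characterises the transitive frames. Every such R is transitive — valid.

B, D, E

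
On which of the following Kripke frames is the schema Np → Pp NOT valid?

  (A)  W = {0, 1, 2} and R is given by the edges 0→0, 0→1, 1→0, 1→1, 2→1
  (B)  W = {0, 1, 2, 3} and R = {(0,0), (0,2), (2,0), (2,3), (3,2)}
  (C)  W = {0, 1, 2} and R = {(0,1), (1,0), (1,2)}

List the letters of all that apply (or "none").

The schema Np → Pp is axiom D; it is valid on a frame iff R is serial.
(A) R is serial (every world has an R-successor), so the schema is valid here.
(B) R is not serial (1 has no R-successor), so the schema fails here.
(C) R is not serial (2 has no R-successor), so the schema fails here.

B, C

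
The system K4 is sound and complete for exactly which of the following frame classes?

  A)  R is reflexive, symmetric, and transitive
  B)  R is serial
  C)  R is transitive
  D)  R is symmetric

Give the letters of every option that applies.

(A) this class determines S5, not K4.
(B) this class determines D, not K4.
(C) K4 is sound and complete for exactly this class.
(D) this class determines KB, not K4.

C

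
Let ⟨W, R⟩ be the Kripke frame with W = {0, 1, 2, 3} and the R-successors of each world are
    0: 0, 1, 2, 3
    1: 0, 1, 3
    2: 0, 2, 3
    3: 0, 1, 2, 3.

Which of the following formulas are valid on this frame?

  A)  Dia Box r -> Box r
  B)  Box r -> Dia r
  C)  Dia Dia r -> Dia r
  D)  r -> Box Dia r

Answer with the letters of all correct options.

B, D

R is symmetric: every R-edge is matched by its reverse.
R is not transitive: 1 R 0 and 0 R 2 but not 1 R 2.
R is not euclidean: 0 R 1 and 0 R 2 but not 1 R 2.
R is serial: every world has an R-successor.
(A) Dia Box r -> Box r is the dual of axiom 5; it is valid on a frame exactly when R is euclidean. R is not euclidean, so not valid.
(B) Box r -> Dia r is axiom D, which corresponds to seriality. R is serial — valid.
(C) the dual of axiom 4: valid iff R is transitive. R is not transitive — not valid.
(D) axiom B: valid iff R is symmetric. R is symmetric — valid.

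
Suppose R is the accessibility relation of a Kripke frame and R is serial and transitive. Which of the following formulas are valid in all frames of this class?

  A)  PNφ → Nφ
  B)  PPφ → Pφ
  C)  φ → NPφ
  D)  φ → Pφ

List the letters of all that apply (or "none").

B

(A) the dual of axiom 5: valid iff R is euclidean. Such an R need not be euclidean — not valid.
(B) PPφ → Pφ is the dual of axiom 4, which corresponds to transitivity. Every such R is transitive — valid.
(C) axiom B: valid iff R is symmetric. Such an R need not be symmetric — not valid.
(D) φ → Pφ is the dual of axiom T, which corresponds to reflexivity. Such an R need not be reflexive — not valid.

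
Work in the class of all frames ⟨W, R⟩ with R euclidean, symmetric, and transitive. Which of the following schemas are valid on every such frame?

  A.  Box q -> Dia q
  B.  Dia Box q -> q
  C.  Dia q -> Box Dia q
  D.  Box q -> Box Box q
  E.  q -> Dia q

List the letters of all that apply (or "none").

(A) Box q -> Dia q is axiom D; it is valid on a frame exactly when R is serial. Such an R need not be serial, so not valid.
(B) Dia Box q -> q is the dual of axiom B, which corresponds to symmetry. Every such R is symmetric — valid.
(C) Dia q -> Box Dia q is axiom 5; it is valid on a frame exactly when R is euclidean. Every such R is euclidean, so valid.
(D) Box q -> Box Box q (axiom 4) characterises the transitive frames. Every such R is transitive — valid.
(E) q -> Dia q (the dual of axiom T) characterises the reflexive frames. Such an R need not be reflexive — not valid.

B, C, D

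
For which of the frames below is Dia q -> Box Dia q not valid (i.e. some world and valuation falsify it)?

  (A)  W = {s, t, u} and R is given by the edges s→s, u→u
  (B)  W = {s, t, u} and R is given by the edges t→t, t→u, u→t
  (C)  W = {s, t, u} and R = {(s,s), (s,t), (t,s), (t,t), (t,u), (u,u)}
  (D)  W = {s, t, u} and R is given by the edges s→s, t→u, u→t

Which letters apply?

B, C, D

The schema Dia q -> Box Dia q is axiom 5; it is valid on a frame iff R is euclidean.
(A) R is euclidean (any two R-successors of the same world are R-related), so the schema is valid here.
(B) R is not euclidean (t R u and t R u but not u R u), so the schema fails here.
(C) R is not euclidean (t R s and t R u but not s R u), so the schema fails here.
(D) R is not euclidean (t R u and t R u but not u R u), so the schema fails here.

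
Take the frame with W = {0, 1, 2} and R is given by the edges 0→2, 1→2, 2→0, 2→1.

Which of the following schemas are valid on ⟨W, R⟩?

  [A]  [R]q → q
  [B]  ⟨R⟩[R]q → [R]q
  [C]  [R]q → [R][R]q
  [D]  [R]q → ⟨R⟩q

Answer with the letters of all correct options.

R is not reflexive: not 0 R 0.
R is not transitive: 0 R 2 and 2 R 0 but not 0 R 0.
R is not euclidean: 2 R 0 and 2 R 1 but not 0 R 1.
R is serial: every world has an R-successor.
(A) [R]q → q is axiom T, which corresponds to reflexivity. R is not reflexive — not valid.
(B) ⟨R⟩[R]q → [R]q is the dual of axiom 5; it is valid on a frame exactly when R is euclidean. R is not euclidean, so not valid.
(C) [R]q → [R][R]q is axiom 4, which corresponds to transitivity. R is not transitive — not valid.
(D) axiom D: valid iff R is serial. R is serial — valid.

D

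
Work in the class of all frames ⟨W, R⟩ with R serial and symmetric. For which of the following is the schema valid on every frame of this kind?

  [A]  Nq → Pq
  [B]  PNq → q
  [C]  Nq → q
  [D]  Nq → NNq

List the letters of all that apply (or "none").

(A) Nq → Pq is axiom D, which corresponds to seriality. Every such R is serial — valid.
(B) the dual of axiom B: valid iff R is symmetric. Every such R is symmetric — valid.
(C) Nq → q is axiom T; it is valid on a frame exactly when R is reflexive. Such an R need not be reflexive, so not valid.
(D) Nq → NNq (axiom 4) characterises the transitive frames. Such an R need not be transitive — not valid.

A, B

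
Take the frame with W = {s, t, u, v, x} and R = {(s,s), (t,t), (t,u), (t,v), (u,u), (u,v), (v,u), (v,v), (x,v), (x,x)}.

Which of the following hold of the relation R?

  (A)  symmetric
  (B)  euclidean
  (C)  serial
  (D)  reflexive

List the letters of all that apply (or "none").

C, D

(A) not symmetric: t R u but not u R t.
(B) not euclidean: t R u and t R t but not u R t.
(C) serial: every world has an R-successor.
(D) reflexive: each world relates to itself.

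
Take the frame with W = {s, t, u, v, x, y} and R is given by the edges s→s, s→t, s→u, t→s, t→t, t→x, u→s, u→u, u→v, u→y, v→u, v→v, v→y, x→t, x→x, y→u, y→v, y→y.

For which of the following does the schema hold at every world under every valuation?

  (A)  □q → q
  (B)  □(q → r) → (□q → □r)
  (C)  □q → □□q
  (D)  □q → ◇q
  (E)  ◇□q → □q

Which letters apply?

A, B, D

R is reflexive: each world relates to itself.
R is not transitive: s R t and t R x but not s R x.
R is not euclidean: s R t and s R u but not t R u.
R is serial: every world has an R-successor.
(A) □q → q is axiom T, which corresponds to reflexivity. R is reflexive — valid.
(B) this is just K, valid on every normal frame.
(C) □q → □□q is axiom 4; it is valid on a frame exactly when R is transitive. R is not transitive, so not valid.
(D) □q → ◇q is axiom D; it is valid on a frame exactly when R is serial. R is serial, so valid.
(E) ◇□q → □q (the dual of axiom 5) characterises the euclidean frames. R is not euclidean — not valid.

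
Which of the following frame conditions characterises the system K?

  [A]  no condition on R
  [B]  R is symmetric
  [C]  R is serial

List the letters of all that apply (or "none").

(A) K is sound and complete for exactly this class.
(B) this class determines KB, not K.
(C) this class determines D, not K.

A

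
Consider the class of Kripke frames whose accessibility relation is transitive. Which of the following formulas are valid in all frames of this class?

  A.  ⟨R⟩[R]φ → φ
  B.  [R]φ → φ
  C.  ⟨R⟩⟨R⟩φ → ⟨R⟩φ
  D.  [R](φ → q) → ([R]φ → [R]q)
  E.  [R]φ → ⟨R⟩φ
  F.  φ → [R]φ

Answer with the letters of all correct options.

(A) the dual of axiom B: valid iff R is symmetric. Such an R need not be symmetric — not valid.
(B) axiom T: valid iff R is reflexive. Such an R need not be reflexive — not valid.
(C) the dual of axiom 4: valid iff R is transitive. Every such R is transitive — valid.
(D) [R](φ → q) → ([R]φ → [R]q) is the K axiom; it holds on all frames — valid.
(E) axiom D: valid iff R is serial. Such an R need not be serial — not valid.
(F) φ → [R]φ (equivalent to ◇p→p) corresponds to R being a subset of the identity. Such an R need not be a subset of the identity, so not valid.

C, D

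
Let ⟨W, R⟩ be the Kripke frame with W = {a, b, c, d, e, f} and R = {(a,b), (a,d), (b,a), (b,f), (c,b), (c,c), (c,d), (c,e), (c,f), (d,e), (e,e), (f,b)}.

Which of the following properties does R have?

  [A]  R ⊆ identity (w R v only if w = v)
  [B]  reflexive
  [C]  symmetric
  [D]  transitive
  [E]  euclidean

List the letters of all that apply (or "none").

(A) not ⊆ identity: a R b with a ≠ b.
(B) not reflexive: not a R a.
(C) not symmetric: a R d but not d R a.
(D) not transitive: a R b and b R a but not a R a.
(E) not euclidean: a R b and a R d but not b R d.

none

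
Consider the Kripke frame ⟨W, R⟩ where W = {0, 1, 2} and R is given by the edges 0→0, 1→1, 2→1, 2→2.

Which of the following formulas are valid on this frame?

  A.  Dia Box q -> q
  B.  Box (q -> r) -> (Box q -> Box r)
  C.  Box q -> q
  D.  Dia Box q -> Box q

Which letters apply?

R is reflexive: each world relates to itself.
R is not symmetric: 2 R 1 but not 1 R 2.
R is not euclidean: 2 R 1 and 2 R 2 but not 1 R 2.
(A) Dia Box q -> q is the dual of axiom B; it is valid on a frame exactly when R is symmetric. R is not symmetric, so not valid.
(B) Box (q -> r) -> (Box q -> Box r) is axiom K, valid on every Kripke frame — valid.
(C) axiom T: valid iff R is reflexive. R is reflexive — valid.
(D) Dia Box q -> Box q is the dual of axiom 5; it is valid on a frame exactly when R is euclidean. R is not euclidean, so not valid.

B, C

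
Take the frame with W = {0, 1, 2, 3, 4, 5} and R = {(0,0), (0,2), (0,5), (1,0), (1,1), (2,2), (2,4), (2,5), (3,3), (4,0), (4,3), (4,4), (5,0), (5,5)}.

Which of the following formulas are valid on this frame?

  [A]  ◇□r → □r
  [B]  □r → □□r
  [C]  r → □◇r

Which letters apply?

none

R is not symmetric: 0 R 2 but not 2 R 0.
R is not transitive: 0 R 2 and 2 R 4 but not 0 R 4.
R is not euclidean: 0 R 2 and 0 R 0 but not 2 R 0.
(A) ◇□r → □r is the dual of axiom 5; it is valid on a frame exactly when R is euclidean. R is not euclidean, so not valid.
(B) □r → □□r is axiom 4; it is valid on a frame exactly when R is transitive. R is not transitive, so not valid.
(C) r → □◇r is axiom B, which corresponds to symmetry. R is not symmetric — not valid.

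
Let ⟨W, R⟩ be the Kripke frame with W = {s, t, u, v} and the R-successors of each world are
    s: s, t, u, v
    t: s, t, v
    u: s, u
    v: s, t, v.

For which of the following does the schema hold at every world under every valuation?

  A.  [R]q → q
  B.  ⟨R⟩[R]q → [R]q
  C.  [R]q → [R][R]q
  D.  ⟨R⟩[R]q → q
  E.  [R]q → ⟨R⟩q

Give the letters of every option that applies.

R is reflexive: each world relates to itself.
R is symmetric: every R-edge is matched by its reverse.
R is not transitive: t R s and s R u but not t R u.
R is not euclidean: s R t and s R u but not t R u.
R is serial: every world has an R-successor.
(A) axiom T: valid iff R is reflexive. R is reflexive — valid.
(B) ⟨R⟩[R]q → [R]q (the dual of axiom 5) characterises the euclidean frames. R is not euclidean — not valid.
(C) [R]q → [R][R]q is axiom 4, which corresponds to transitivity. R is not transitive — not valid.
(D) ⟨R⟩[R]q → q is the dual of axiom B; it is valid on a frame exactly when R is symmetric. R is symmetric, so valid.
(E) [R]q → ⟨R⟩q (axiom D) characterises the serial frames. R is serial — valid.

A, D, E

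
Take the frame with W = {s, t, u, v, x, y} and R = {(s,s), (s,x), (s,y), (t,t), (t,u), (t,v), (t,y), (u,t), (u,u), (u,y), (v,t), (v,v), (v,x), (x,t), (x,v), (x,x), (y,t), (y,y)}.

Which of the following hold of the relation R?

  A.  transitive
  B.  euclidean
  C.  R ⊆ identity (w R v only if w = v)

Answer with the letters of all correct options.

(A) not transitive: s R x and x R t but not s R t.
(B) not euclidean: s R x and s R s but not x R s.
(C) not ⊆ identity: s R x with s ≠ x.

none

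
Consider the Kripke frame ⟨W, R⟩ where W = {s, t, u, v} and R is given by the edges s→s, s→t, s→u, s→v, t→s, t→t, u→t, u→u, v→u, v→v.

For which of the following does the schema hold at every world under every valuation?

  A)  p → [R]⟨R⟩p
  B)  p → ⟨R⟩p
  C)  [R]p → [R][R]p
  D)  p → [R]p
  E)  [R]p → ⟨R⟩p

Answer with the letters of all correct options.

B, E

R is reflexive: each world relates to itself.
R is not symmetric: s R u but not u R s.
R is not transitive: t R s and s R u but not t R u.
R is serial: every world has an R-successor.
R is not a subset of the identity: s R t with s ≠ t.
(A) p → [R]⟨R⟩p is axiom B; it is valid on a frame exactly when R is symmetric. R is not symmetric, so not valid.
(B) the dual of axiom T: valid iff R is reflexive. R is reflexive — valid.
(C) [R]p → [R][R]p is axiom 4, which corresponds to transitivity. R is not transitive — not valid.
(D) p → [R]p (equivalent to ◇p→p) corresponds to R being a subset of the identity. Here R ⊄ identity, so not valid.
(E) axiom D: valid iff R is serial. R is serial — valid.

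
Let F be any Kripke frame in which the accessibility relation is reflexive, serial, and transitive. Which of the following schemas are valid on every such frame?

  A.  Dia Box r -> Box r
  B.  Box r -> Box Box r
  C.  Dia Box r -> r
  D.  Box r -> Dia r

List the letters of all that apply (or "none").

(A) Dia Box r -> Box r is the dual of axiom 5, which corresponds to the euclidean property. Such an R need not be euclidean — not valid.
(B) Box r -> Box Box r (axiom 4) characterises the transitive frames. Every such R is transitive — valid.
(C) Dia Box r -> r is the dual of axiom B; it is valid on a frame exactly when R is symmetric. Such an R need not be symmetric, so not valid.
(D) Box r -> Dia r (axiom D) characterises the serial frames. Every such R is serial — valid.

B, D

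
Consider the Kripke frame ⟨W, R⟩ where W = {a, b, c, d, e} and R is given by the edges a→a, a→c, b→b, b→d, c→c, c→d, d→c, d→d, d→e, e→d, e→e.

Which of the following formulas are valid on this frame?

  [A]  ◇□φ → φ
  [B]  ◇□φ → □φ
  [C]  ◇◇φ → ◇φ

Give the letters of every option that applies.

R is not symmetric: a R c but not c R a.
R is not transitive: a R c and c R d but not a R d.
R is not euclidean: a R c and a R a but not c R a.
(A) ◇□φ → φ (the dual of axiom B) characterises the symmetric frames. R is not symmetric — not valid.
(B) ◇□φ → □φ is the dual of axiom 5, which corresponds to the euclidean property. R is not euclidean — not valid.
(C) ◇◇φ → ◇φ (the dual of axiom 4) characterises the transitive frames. R is not transitive — not valid.

none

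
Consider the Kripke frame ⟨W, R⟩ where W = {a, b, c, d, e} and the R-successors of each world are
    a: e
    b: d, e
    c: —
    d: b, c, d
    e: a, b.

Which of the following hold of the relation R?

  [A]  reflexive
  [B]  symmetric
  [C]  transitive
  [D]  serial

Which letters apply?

none

(A) not reflexive: not a R a.
(B) not symmetric: d R c but not c R d.
(C) not transitive: a R e and e R a but not a R a.
(D) not serial: c has no R-successor.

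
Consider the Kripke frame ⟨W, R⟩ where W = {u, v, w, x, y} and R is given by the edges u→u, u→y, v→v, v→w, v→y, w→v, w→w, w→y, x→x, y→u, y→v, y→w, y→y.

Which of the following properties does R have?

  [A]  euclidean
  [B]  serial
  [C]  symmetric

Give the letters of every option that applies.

(A) not euclidean: y R u and y R v but not u R v.
(B) serial: every world has an R-successor.
(C) symmetric: every R-edge is matched by its reverse.

B, C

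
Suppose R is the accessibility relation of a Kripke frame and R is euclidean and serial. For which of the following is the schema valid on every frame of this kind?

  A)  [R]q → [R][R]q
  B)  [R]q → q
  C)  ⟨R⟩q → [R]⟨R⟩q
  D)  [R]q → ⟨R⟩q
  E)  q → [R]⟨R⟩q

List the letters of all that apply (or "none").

(A) [R]q → [R][R]q (axiom 4) characterises the transitive frames. Such an R need not be transitive — not valid.
(B) [R]q → q is axiom T, which corresponds to reflexivity. Such an R need not be reflexive — not valid.
(C) ⟨R⟩q → [R]⟨R⟩q is axiom 5; it is valid on a frame exactly when R is euclidean. Every such R is euclidean, so valid.
(D) axiom D: valid iff R is serial. Every such R is serial — valid.
(E) axiom B: valid iff R is symmetric. Such an R need not be symmetric — not valid.

C, D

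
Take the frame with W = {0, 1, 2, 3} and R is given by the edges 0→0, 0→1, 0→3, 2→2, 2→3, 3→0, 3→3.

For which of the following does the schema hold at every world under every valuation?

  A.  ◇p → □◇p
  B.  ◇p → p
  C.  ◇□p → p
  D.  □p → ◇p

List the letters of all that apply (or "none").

none

R is not symmetric: 0 R 1 but not 1 R 0.
R is not euclidean: 0 R 1 and 0 R 0 but not 1 R 0.
R is not serial: 1 has no R-successor.
R is not a subset of the identity: 0 R 1 with 0 ≠ 1.
(A) axiom 5: valid iff R is euclidean. R is not euclidean — not valid.
(B) ◇p → p is the converse of T; it holds exactly when R ⊆ identity. Here R ⊄ identity — not valid.
(C) the dual of axiom B: valid iff R is symmetric. R is not symmetric — not valid.
(D) □p → ◇p is axiom D, which corresponds to seriality. R is not serial — not valid.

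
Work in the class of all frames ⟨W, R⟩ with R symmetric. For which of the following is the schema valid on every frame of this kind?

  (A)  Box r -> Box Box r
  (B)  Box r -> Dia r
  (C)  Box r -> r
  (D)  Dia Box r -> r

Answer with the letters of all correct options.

D

(A) Box r -> Box Box r is axiom 4, which corresponds to transitivity. Such an R need not be transitive — not valid.
(B) Box r -> Dia r (axiom D) characterises the serial frames. Such an R need not be serial — not valid.
(C) Box r -> r (axiom T) characterises the reflexive frames. Such an R need not be reflexive — not valid.
(D) the dual of axiom B: valid iff R is symmetric. Every such R is symmetric — valid.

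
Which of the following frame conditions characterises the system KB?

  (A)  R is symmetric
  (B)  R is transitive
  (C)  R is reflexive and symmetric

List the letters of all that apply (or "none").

(A) KB is sound and complete for exactly this class.
(B) this class determines K4, not KB.
(C) this class determines B (= KTB), not KB.

A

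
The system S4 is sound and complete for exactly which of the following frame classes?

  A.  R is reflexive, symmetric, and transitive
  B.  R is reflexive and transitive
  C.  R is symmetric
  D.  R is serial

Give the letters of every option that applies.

(A) this class determines S5, not S4.
(B) S4 is sound and complete for exactly this class.
(C) this class determines KB, not S4.
(D) this class determines D, not S4.

B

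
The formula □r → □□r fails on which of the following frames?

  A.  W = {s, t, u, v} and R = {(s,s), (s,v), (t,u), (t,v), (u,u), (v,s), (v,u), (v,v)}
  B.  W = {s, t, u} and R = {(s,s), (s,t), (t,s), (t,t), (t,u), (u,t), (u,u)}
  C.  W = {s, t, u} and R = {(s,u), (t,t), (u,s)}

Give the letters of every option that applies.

A, B, C

The schema □r → □□r is axiom 4; it is valid on a frame iff R is transitive.
(A) R is not transitive (s R v and v R u but not s R u), so the schema fails here.
(B) R is not transitive (s R t and t R u but not s R u), so the schema fails here.
(C) R is not transitive (s R u and u R s but not s R s), so the schema fails here.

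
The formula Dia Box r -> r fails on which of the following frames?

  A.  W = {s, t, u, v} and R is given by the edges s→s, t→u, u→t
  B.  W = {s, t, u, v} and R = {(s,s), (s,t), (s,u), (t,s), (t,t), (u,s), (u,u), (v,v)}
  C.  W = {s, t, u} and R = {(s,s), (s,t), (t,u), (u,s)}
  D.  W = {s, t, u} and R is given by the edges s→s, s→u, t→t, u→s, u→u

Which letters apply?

C

The schema Dia Box r -> r is the dual of axiom B; it is valid on a frame iff R is symmetric.
(A) R is symmetric (every R-edge is matched by its reverse), so the schema is valid here.
(B) R is symmetric (every R-edge is matched by its reverse), so the schema is valid here.
(C) R is not symmetric (s R t but not t R s), so the schema fails here.
(D) R is symmetric (every R-edge is matched by its reverse), so the schema is valid here.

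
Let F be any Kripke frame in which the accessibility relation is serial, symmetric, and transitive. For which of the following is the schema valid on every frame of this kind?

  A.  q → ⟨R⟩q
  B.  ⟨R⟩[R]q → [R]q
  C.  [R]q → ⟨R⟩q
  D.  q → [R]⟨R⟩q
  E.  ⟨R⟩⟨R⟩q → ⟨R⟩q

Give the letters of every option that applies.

A, B, C, D, E

A serial symmetric transitive relation is reflexive (take any v with uRv; symmetry gives vRu and transitivity gives uRu), hence an equivalence relation.
(A) q → ⟨R⟩q is the dual of axiom T; it is valid on a frame exactly when R is reflexive. Every such R is reflexive, so valid.
(B) ⟨R⟩[R]q → [R]q is the dual of axiom 5, which corresponds to the euclidean property. Every such R is euclidean — valid.
(C) axiom D: valid iff R is serial. Every such R is serial — valid.
(D) q → [R]⟨R⟩q (axiom B) characterises the symmetric frames. Every such R is symmetric — valid.
(E) ⟨R⟩⟨R⟩q → ⟨R⟩q is the dual of axiom 4, which corresponds to transitivity. Every such R is transitive — valid.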